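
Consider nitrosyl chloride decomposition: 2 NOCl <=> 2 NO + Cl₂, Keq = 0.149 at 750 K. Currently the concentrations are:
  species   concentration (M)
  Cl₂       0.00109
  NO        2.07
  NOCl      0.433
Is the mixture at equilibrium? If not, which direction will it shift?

no; Q < K, reaction proceeds forward

Q = [NO]²·[Cl₂] / [NOCl]² = (2.07)²·(0.00109) / (0.433)² = 0.0249
Q = 0.0249 < Keq = 0.149: net forward reaction.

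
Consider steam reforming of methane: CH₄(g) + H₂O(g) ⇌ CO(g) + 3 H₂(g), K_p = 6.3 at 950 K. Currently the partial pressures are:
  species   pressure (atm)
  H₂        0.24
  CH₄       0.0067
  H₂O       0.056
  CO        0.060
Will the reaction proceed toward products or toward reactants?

Q_p = P(CO)·P(H₂)³ / (P(CH₄)·P(H₂O)) = (0.060)·(0.24)³ / ((0.0067)·(0.056)) = 2.2
Q_p = 2.2 < K_p = 6.3, so the forward reaction proceeds.

in the forward direction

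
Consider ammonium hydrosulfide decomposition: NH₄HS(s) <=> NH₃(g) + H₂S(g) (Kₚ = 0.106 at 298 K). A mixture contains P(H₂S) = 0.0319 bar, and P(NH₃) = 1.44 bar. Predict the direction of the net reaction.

(NH₄HS is a pure solid — omitted from Qₚ.)
Qₚ = P(NH₃)·P(H₂S) = (1.44)·(0.0319) = 0.0459
Qₚ = 0.0459 < Kₚ = 0.106, so the forward reaction proceeds.

to the right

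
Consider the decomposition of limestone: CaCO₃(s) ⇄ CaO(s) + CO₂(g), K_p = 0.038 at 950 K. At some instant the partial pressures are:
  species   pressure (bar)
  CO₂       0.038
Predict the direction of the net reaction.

no net change (already at equilibrium)

(CaCO₃, CaO are pure solids — omitted from Q_p.)
Q_p = P(CO₂) = 0.038
Q_p = 0.038 = K_p, so the system is already at equilibrium.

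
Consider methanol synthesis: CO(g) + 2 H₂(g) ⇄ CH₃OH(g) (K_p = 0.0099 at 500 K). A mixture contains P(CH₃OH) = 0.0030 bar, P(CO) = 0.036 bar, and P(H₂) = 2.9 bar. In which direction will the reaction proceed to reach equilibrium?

Q_p = P(CH₃OH) / (P(CO)·P(H₂)²) = (0.0030) / ((0.036)·(2.9)²) = 0.0099
Q_p = 0.0099 = K_p, so the system is already at equilibrium.

at equilibrium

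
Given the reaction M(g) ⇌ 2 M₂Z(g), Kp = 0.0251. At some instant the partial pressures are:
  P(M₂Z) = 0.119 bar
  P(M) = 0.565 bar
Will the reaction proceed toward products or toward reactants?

no net change (already at equilibrium)

Qp = P(M₂Z)² / P(M) = (0.119)² / (0.565) = 0.0251
Qp = 0.0251 = Kp, so the system is already at equilibrium.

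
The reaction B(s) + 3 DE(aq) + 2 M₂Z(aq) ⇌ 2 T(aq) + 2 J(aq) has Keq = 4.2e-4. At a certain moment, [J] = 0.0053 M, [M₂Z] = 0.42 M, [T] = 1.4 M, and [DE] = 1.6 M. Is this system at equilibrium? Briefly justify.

no; Q < K, reaction proceeds forward

(B is a pure solid — omitted from Q.)
Q = [T]²·[J]² / ([DE]³·[M₂Z]²) = (1.4)²·(0.0053)² / ((1.6)³·(0.42)²) = 7.6e-5
Q = 7.6e-5 < Keq = 4.2e-4: net forward reaction.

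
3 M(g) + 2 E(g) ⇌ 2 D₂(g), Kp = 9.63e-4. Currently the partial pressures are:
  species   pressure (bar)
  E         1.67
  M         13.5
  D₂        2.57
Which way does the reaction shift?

no net change (already at equilibrium)

Qp = P(D₂)² / (P(M)³·P(E)²) = (2.57)² / ((13.5)³·(1.67)²) = 9.63e-4
Qp = 9.63e-4 = Kp, so the system is already at equilibrium.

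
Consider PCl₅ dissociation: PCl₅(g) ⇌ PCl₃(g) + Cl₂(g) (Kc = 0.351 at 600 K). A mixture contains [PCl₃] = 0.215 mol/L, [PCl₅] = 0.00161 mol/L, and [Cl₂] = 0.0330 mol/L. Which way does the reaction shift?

Qc = [PCl₃]·[Cl₂] / [PCl₅] = (0.215)·(0.0330) / (0.00161) = 4.41
Qc = 4.41 > Kc = 0.351, so the reverse reaction proceeds.

in the reverse direction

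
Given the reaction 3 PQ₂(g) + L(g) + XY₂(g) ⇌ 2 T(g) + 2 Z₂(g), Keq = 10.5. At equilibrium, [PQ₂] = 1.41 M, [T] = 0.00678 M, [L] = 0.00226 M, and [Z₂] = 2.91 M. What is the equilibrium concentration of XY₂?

At equilibrium, Keq = [T]²·[Z₂]² / ([PQ₂]³·[L]·[XY₂]) = 10.5.
(0.00678)²·(2.91)² / ((1.41)³·(0.00226)·([XY₂])) = 10.5
[XY₂] = 0.00585 M

[XY₂] = 0.00585 M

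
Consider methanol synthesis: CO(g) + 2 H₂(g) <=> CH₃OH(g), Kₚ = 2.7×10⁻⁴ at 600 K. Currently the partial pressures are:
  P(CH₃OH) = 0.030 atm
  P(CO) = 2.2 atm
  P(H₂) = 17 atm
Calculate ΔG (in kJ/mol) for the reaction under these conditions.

ΔG = -8.70 kJ/mol

Qₚ = P(CH₃OH) / (P(CO)·P(H₂)²) = (0.030) / ((2.2)·(17)²) = 4.72×10⁻⁵
ΔG = RT ln(Qₚ/Kₚ) = (8.314 J mol⁻¹ K⁻¹)(600 K) × ln(4.72×10⁻⁵/2.7×10⁻⁴)
   = (4.988 kJ/mol)(-1.744) = -8.70 kJ/mol
ΔG < 0, so the forward reaction is spontaneous (proceeds forward).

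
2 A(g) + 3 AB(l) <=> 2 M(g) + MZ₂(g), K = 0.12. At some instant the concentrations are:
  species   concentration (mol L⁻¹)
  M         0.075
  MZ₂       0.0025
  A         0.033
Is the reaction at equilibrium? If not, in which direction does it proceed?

toward products

(AB is a pure liquid — omitted from Q.)
Q = [M]²·[MZ₂] / [A]² = (0.075)²·(0.0025) / (0.033)² = 0.013
Q = 0.013 < K = 0.12, so the forward reaction proceeds.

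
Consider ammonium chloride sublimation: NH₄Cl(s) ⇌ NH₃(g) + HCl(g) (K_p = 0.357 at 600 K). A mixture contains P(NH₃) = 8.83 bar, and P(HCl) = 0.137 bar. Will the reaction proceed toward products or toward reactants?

(NH₄Cl is a pure solid — omitted from Q_p.)
Q_p = P(NH₃)·P(HCl) = (8.83)·(0.137) = 1.21
Q_p = 1.21 > K_p = 0.357, so the reverse reaction proceeds.

in the reverse direction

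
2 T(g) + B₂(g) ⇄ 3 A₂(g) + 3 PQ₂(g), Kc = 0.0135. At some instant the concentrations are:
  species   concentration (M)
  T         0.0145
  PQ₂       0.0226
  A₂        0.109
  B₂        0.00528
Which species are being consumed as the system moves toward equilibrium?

none (at equilibrium)

Qc = [A₂]³·[PQ₂]³ / ([T]²·[B₂]) = (0.109)³·(0.0226)³ / ((0.0145)²·(0.00528)) = 0.0135
Qc = 0.0135 = Kc; the system is at equilibrium.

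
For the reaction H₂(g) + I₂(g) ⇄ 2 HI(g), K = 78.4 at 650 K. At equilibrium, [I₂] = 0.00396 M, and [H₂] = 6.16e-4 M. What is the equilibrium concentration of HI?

At equilibrium, K = [HI]² / ([H₂]·[I₂]) = 78.4.
([HI])² / ((6.16e-4)·(0.00396)) = 78.4
[HI]² = 1.91e-4 ⇒ [HI] = 0.0138 M

[HI] = 0.0138 M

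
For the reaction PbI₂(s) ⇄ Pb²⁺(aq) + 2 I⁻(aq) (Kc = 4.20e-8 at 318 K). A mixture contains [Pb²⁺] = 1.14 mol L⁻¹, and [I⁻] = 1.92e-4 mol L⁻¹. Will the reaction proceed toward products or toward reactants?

(PbI₂ is a pure solid — omitted from Qc.)
Qc = [Pb²⁺]·[I⁻]² = (1.14)·(1.92e-4)² = 4.20e-8
Qc = 4.20e-8 = Kc, so the system is already at equilibrium.

neither direction; the system is at equilibrium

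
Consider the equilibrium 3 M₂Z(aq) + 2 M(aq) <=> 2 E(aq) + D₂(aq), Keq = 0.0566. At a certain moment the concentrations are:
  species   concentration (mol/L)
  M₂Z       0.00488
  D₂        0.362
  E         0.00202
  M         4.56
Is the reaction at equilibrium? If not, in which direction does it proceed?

reverse (toward reactants)

Q = [E]²·[D₂] / ([M₂Z]³·[M]²) = (0.00202)²·(0.362) / ((0.00488)³·(4.56)²) = 0.611
Q = 0.611 > Keq = 0.0566, so the reverse reaction proceeds.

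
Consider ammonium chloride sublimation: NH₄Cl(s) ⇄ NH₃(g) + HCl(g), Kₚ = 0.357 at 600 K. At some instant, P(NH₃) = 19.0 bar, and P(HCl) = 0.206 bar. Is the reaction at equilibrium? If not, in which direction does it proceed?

to the left

(NH₄Cl is a pure solid — omitted from Qₚ.)
Qₚ = P(NH₃)·P(HCl) = (19.0)·(0.206) = 3.91
Qₚ = 3.91 > Kₚ = 0.357, so the reverse reaction proceeds.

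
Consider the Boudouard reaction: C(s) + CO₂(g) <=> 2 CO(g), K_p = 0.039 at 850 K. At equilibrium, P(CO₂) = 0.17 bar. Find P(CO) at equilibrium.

P(CO) = 0.081 bar

(C is a pure solid — omitted from K_p.)
At equilibrium, K_p = P(CO)² / P(CO₂) = 0.039.
(P(CO))² / (0.17) = 0.039
P(CO)² = 0.00663 ⇒ P(CO) = 0.081 bar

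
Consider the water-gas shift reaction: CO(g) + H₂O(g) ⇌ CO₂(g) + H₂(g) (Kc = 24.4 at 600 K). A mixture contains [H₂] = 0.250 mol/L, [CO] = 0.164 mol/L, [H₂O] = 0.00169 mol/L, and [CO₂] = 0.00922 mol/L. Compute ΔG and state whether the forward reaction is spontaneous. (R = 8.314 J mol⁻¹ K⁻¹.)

ΔG = -5.37 kJ/mol; the forward reaction is spontaneous

Qc = [CO₂]·[H₂] / ([CO]·[H₂O]) = (0.00922)·(0.250) / ((0.164)·(0.00169)) = 8.32
ΔG = RT ln(Qc/Kc) = (8.314 J mol⁻¹ K⁻¹)(600 K) × ln(8.32/24.4)
   = (4.988 kJ/mol)(-1.076) = -5.37 kJ/mol
ΔG < 0, so the forward reaction is spontaneous (proceeds forward).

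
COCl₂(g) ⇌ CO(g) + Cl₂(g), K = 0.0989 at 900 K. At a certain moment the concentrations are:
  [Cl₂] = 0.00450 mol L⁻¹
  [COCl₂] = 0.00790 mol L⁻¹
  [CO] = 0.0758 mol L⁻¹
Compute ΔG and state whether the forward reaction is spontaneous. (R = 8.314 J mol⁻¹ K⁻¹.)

Q = [CO]·[Cl₂] / [COCl₂] = (0.0758)·(0.00450) / (0.00790) = 0.0432
ΔG = RT ln(Q/K) = (8.314 J mol⁻¹ K⁻¹)(900 K) × ln(0.0432/0.0989)
   = (7.483 kJ/mol)(-0.8283) = -6.20 kJ/mol
ΔG < 0, so the forward reaction is spontaneous (proceeds forward).

ΔG = -6.20 kJ/mol; the forward reaction is spontaneous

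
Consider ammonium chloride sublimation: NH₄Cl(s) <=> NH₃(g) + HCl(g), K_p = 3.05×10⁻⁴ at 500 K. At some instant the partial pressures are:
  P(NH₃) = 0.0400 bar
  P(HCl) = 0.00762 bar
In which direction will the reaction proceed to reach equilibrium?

neither direction; the system is at equilibrium

(NH₄Cl is a pure solid — omitted from Q_p.)
Q_p = P(NH₃)·P(HCl) = (0.0400)·(0.00762) = 3.05×10⁻⁴
Q_p = 3.05×10⁻⁴ = K_p, so the system is already at equilibrium.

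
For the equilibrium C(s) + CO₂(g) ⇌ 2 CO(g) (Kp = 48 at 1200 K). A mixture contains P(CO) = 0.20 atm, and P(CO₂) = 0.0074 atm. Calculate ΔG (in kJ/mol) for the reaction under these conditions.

ΔG = -21.8 kJ/mol

(C is a pure solid — omitted from Qp.)
Qp = P(CO)² / P(CO₂) = (0.20)² / (0.0074) = 5.41
ΔG = RT ln(Qp/Kp) = (8.314 J mol⁻¹ K⁻¹)(1200 K) × ln(5.41/48)
   = (9.977 kJ/mol)(-2.183) = -21.8 kJ/mol
ΔG < 0, so the forward reaction is spontaneous (proceeds forward).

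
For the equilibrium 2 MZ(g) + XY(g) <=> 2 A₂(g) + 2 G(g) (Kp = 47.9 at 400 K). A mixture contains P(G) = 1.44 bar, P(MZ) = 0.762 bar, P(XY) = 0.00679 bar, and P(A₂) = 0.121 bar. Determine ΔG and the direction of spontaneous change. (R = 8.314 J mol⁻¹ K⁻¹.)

ΔG = -6.08 kJ/mol; the forward reaction is spontaneous

Qp = P(A₂)²·P(G)² / (P(MZ)²·P(XY)) = (0.121)²·(1.44)² / ((0.762)²·(0.00679)) = 7.70
ΔG = RT ln(Qp/Kp) = (8.314 J mol⁻¹ K⁻¹)(400 K) × ln(7.70/47.9)
   = (3.326 kJ/mol)(-1.828) = -6.08 kJ/mol
ΔG < 0, so the forward reaction is spontaneous (proceeds forward).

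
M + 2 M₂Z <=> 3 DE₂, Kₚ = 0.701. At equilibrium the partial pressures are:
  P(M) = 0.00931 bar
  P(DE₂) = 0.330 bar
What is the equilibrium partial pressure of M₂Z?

At equilibrium, Kₚ = P(DE₂)³ / (P(M)·P(M₂Z)²) = 0.701.
(0.330)³ / ((0.00931)·(P(M₂Z))²) = 0.701
P(M₂Z)² = 5.51 ⇒ P(M₂Z) = 2.35 bar

P(M₂Z) = 2.35 bar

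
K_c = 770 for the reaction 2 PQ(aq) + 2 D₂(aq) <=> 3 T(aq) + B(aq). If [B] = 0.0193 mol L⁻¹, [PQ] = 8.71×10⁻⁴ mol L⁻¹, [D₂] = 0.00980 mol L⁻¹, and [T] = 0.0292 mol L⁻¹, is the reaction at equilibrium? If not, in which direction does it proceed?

Q_c = [T]³·[B] / ([PQ]²·[D₂]²) = (0.0292)³·(0.0193) / ((8.71×10⁻⁴)²·(0.00980)²) = 6600
Q_c = 6600 > K_c = 770, so the reverse reaction proceeds.

to the left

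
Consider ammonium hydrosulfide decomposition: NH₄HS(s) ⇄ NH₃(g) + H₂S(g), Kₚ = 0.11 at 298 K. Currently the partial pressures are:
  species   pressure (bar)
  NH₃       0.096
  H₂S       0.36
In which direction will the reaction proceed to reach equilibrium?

(NH₄HS is a pure solid — omitted from Qₚ.)
Qₚ = P(NH₃)·P(H₂S) = (0.096)·(0.36) = 0.035
Qₚ = 0.035 < Kₚ = 0.11, so the forward reaction proceeds.

forward (toward products)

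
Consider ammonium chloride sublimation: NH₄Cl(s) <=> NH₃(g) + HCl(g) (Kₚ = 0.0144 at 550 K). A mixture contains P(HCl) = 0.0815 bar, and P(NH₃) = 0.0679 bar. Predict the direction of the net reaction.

(NH₄Cl is a pure solid — omitted from Qₚ.)
Qₚ = P(NH₃)·P(HCl) = (0.0679)·(0.0815) = 0.00553
Qₚ = 0.00553 < Kₚ = 0.0144, so the forward reaction proceeds.

forward (toward products)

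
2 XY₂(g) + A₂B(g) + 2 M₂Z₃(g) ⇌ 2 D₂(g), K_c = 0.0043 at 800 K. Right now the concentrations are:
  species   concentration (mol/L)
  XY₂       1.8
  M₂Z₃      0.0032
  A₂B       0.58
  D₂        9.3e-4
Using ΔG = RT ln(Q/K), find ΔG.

ΔG = 15.6 kJ/mol

Q_c = [D₂]² / ([XY₂]²·[A₂B]·[M₂Z₃]²) = (9.3e-4)² / ((1.8)²·(0.58)·(0.0032)²) = 0.0449
ΔG = RT ln(Q_c/K_c) = (8.314 J mol⁻¹ K⁻¹)(800 K) × ln(0.0449/0.0043)
   = (6.651 kJ/mol)(2.346) = 15.6 kJ/mol
ΔG > 0, so the forward reaction is non-spontaneous (proceeds in reverse).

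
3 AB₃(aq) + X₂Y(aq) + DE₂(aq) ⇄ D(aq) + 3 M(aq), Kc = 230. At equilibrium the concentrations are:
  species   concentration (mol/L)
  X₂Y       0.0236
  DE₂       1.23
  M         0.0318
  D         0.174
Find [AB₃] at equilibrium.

[AB₃] = 0.00943 mol/L

At equilibrium, Kc = [D]·[M]³ / ([AB₃]³·[X₂Y]·[DE₂]) = 230.
(0.174)·(0.0318)³ / (([AB₃])³·(0.0236)·(1.23)) = 230
[AB₃]³ = 8.38×10⁻⁷ ⇒ [AB₃] = 0.00943 mol/L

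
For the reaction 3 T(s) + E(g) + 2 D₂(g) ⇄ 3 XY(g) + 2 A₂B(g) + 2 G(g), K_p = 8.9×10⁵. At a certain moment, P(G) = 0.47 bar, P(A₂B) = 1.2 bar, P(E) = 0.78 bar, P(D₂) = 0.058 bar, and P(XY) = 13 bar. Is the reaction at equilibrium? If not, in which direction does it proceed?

forward (toward products)

(T is a pure solid — omitted from Q_p.)
Q_p = P(XY)³·P(A₂B)²·P(G)² / (P(E)·P(D₂)²) = (13)³·(1.2)²·(0.47)² / ((0.78)·(0.058)²) = 2.7×10⁵
Q_p = 2.7×10⁵ < K_p = 8.9×10⁵, so the forward reaction proceeds.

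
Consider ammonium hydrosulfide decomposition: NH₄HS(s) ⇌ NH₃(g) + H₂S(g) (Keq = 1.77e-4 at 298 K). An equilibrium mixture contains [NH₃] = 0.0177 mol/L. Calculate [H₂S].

[H₂S] = 0.0100 mol/L

(NH₄HS is a pure solid — omitted from Keq.)
At equilibrium, Keq = [NH₃]·[H₂S] = 1.77e-4.
(0.0177)·([H₂S]) = 1.77e-4
[H₂S] = 0.0100 mol/L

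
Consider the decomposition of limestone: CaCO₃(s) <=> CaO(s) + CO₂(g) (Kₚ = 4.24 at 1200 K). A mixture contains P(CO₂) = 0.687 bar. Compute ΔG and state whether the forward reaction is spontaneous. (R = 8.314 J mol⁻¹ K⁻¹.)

ΔG = -18.2 kJ/mol; the forward reaction is spontaneous

(CaCO₃, CaO are pure solids — omitted from Qₚ.)
Qₚ = P(CO₂) = 0.687
ΔG = RT ln(Qₚ/Kₚ) = (8.314 J mol⁻¹ K⁻¹)(1200 K) × ln(0.687/4.24)
   = (9.977 kJ/mol)(-1.820) = -18.2 kJ/mol
ΔG < 0, so the forward reaction is spontaneous (proceeds forward).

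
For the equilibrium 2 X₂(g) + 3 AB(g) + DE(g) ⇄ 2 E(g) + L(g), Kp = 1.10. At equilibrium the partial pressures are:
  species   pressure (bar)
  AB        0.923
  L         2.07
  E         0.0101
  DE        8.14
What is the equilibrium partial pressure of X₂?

At equilibrium, Kp = P(E)²·P(L) / (P(X₂)²·P(AB)³·P(DE)) = 1.10.
(0.0101)²·(2.07) / ((P(X₂))²·(0.923)³·(8.14)) = 1.10
P(X₂)² = 3.00×10⁻⁵ ⇒ P(X₂) = 0.00548 bar

P(X₂) = 0.00548 bar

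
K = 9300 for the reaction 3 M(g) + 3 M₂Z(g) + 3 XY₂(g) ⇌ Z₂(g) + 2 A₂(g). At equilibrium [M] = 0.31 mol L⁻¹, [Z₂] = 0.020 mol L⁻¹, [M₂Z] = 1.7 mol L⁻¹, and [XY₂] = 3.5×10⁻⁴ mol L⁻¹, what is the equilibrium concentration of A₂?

At equilibrium, K = [Z₂]·[A₂]² / ([M]³·[M₂Z]³·[XY₂]³) = 9300.
(0.020)·([A₂])² / ((0.31)³·(1.7)³·(3.5×10⁻⁴)³) = 9300
[A₂]² = 2.92×10⁻⁶ ⇒ [A₂] = 0.0017 mol L⁻¹

[A₂] = 0.0017 mol L⁻¹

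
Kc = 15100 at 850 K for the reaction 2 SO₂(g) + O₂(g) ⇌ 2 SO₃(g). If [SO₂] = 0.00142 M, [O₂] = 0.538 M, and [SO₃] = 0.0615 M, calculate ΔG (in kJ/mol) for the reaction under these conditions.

ΔG = -10.4 kJ/mol

Qc = [SO₃]² / ([SO₂]²·[O₂]) = (0.0615)² / ((0.00142)²·(0.538)) = 3490
ΔG = RT ln(Qc/Kc) = (8.314 J mol⁻¹ K⁻¹)(850 K) × ln(3490/15100)
   = (7.067 kJ/mol)(-1.465) = -10.4 kJ/mol
ΔG < 0, so the forward reaction is spontaneous (proceeds forward).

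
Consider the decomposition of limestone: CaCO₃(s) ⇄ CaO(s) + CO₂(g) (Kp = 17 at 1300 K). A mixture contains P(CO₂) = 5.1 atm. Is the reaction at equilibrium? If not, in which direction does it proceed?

(CaCO₃, CaO are pure solids — omitted from Qp.)
Qp = P(CO₂) = 5.1
Qp = 5.1 < Kp = 17, so the forward reaction proceeds.

in the forward direction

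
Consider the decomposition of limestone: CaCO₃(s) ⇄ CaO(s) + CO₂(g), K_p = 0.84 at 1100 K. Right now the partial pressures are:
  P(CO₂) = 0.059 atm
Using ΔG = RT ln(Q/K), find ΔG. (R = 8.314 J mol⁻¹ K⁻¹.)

ΔG = -24.3 kJ/mol

(CaCO₃, CaO are pure solids — omitted from Q_p.)
Q_p = P(CO₂) = 0.0590
ΔG = RT ln(Q_p/K_p) = (8.314 J mol⁻¹ K⁻¹)(1100 K) × ln(0.0590/0.84)
   = (9.145 kJ/mol)(-2.656) = -24.3 kJ/mol
ΔG < 0, so the forward reaction is spontaneous (proceeds forward).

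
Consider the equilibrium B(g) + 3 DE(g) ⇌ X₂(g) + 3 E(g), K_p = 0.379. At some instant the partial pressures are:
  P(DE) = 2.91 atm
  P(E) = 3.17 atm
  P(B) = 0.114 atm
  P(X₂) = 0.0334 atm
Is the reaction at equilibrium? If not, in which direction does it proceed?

no net change (already at equilibrium)

Q_p = P(X₂)·P(E)³ / (P(B)·P(DE)³) = (0.0334)·(3.17)³ / ((0.114)·(2.91)³) = 0.379
Q_p = 0.379 = K_p, so the system is already at equilibrium.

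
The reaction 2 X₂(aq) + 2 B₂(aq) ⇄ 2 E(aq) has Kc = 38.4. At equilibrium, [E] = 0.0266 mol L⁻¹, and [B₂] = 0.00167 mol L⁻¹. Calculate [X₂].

[X₂] = 2.57 mol L⁻¹

At equilibrium, Kc = [E]² / ([X₂]²·[B₂]²) = 38.4.
(0.0266)² / (([X₂])²·(0.00167)²) = 38.4
[X₂]² = 6.61 ⇒ [X₂] = 2.57 mol L⁻¹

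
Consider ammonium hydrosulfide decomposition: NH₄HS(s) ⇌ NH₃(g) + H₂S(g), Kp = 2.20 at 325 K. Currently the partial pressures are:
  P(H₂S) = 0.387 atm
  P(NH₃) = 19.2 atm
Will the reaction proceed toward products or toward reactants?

reverse (toward reactants)

(NH₄HS is a pure solid — omitted from Qp.)
Qp = P(NH₃)·P(H₂S) = (19.2)·(0.387) = 7.43
Qp = 7.43 > Kp = 2.20, so the reverse reaction proceeds.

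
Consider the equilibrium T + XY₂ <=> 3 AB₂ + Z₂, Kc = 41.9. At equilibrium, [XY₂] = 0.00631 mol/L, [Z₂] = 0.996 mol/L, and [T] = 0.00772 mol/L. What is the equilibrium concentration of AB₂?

[AB₂] = 0.127 mol/L

At equilibrium, Kc = [AB₂]³·[Z₂] / ([T]·[XY₂]) = 41.9.
([AB₂])³·(0.996) / ((0.00772)·(0.00631)) = 41.9
[AB₂]³ = 0.00205 ⇒ [AB₂] = 0.127 mol/L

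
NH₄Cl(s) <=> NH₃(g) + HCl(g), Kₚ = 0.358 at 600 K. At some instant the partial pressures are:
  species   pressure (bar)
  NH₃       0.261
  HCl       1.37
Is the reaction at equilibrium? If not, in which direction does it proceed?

no net change (already at equilibrium)

(NH₄Cl is a pure solid — omitted from Qₚ.)
Qₚ = P(NH₃)·P(HCl) = (0.261)·(1.37) = 0.358
Qₚ = 0.358 = Kₚ, so the system is already at equilibrium.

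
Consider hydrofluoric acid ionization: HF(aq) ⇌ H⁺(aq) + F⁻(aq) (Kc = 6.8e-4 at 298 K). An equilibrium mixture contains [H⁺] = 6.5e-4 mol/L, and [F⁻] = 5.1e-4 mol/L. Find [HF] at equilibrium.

[HF] = 4.9e-4 mol/L

At equilibrium, Kc = [H⁺]·[F⁻] / [HF] = 6.8e-4.
(6.5e-4)·(5.1e-4) / ([HF]) = 6.8e-4
[HF] = 4.88e-4 = 4.9e-4 mol/L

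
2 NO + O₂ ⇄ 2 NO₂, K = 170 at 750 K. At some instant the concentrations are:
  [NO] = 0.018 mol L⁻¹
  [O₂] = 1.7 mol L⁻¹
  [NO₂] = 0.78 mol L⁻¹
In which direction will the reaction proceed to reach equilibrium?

to the left

Q = [NO₂]² / ([NO]²·[O₂]) = (0.78)² / ((0.018)²·(1.7)) = 1100
Q = 1100 > K = 170, so the reverse reaction proceeds.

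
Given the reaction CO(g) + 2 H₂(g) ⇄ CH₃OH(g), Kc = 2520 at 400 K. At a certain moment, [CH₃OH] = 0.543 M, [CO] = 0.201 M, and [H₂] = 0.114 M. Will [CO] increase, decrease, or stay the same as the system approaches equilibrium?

Qc = [CH₃OH] / ([CO]·[H₂]²) = (0.543) / ((0.201)·(0.114)²) = 208
Qc = 208 < Kc = 2520: net forward reaction.
CO is a reactant, so it decreases.

decrease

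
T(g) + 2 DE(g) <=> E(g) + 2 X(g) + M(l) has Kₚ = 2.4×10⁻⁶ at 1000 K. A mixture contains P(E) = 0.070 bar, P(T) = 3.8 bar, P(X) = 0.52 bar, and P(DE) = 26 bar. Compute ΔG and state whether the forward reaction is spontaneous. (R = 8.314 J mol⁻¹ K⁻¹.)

(M is a pure liquid — omitted from Qₚ.)
Qₚ = P(E)·P(X)² / (P(T)·P(DE)²) = (0.070)·(0.52)² / ((3.8)·(26)²) = 7.37×10⁻⁶
ΔG = RT ln(Qₚ/Kₚ) = (8.314 J mol⁻¹ K⁻¹)(1000 K) × ln(7.37×10⁻⁶/2.4×10⁻⁶)
   = (8.314 kJ/mol)(1.122) = 9.33 kJ/mol
ΔG > 0, so the forward reaction is non-spontaneous (proceeds in reverse).

ΔG = 9.33 kJ/mol; the forward reaction is non-spontaneous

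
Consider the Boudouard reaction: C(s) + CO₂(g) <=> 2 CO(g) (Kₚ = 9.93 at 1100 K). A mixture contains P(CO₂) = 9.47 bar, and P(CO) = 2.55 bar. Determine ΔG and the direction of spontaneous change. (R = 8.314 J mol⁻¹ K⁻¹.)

(C is a pure solid — omitted from Qₚ.)
Qₚ = P(CO)² / P(CO₂) = (2.55)² / (9.47) = 0.687
ΔG = RT ln(Qₚ/Kₚ) = (8.314 J mol⁻¹ K⁻¹)(1100 K) × ln(0.687/9.93)
   = (9.145 kJ/mol)(-2.671) = -24.4 kJ/mol
ΔG < 0, so the forward reaction is spontaneous (proceeds forward).

ΔG = -24.4 kJ/mol; the forward reaction is spontaneous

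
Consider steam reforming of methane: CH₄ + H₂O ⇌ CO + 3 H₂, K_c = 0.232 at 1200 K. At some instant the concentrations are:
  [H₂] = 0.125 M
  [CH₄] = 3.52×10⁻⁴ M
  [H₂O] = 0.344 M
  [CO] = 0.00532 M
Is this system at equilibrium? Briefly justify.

no; Q < K, reaction proceeds forward

Q_c = [CO]·[H₂]³ / ([CH₄]·[H₂O]) = (0.00532)·(0.125)³ / ((3.52×10⁻⁴)·(0.344)) = 0.0858
Q_c = 0.0858 < K_c = 0.232: net forward reaction.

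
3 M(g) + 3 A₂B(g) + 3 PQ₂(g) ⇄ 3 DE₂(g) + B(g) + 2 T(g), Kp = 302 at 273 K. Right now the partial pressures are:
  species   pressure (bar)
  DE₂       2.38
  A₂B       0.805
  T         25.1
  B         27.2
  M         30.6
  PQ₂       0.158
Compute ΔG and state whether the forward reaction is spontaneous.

Qp = P(DE₂)³·P(B)·P(T)² / (P(M)³·P(A₂B)³·P(PQ₂)³) = (2.38)³·(27.2)·(25.1)² / ((30.6)³·(0.805)³·(0.158)³) = 3920
ΔG = RT ln(Qp/Kp) = (8.314 J mol⁻¹ K⁻¹)(273 K) × ln(3920/302)
   = (2.270 kJ/mol)(2.563) = 5.82 kJ/mol
ΔG > 0, so the forward reaction is non-spontaneous (proceeds in reverse).

ΔG = 5.82 kJ/mol; the forward reaction is non-spontaneous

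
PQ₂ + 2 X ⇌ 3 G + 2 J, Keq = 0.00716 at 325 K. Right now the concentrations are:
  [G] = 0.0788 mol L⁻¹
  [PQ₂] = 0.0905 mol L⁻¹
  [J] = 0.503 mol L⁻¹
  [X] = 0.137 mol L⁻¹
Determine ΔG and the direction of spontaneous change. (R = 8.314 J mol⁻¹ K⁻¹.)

ΔG = 6.27 kJ/mol; the forward reaction is non-spontaneous

Q = [G]³·[J]² / ([PQ₂]·[X]²) = (0.0788)³·(0.503)² / ((0.0905)·(0.137)²) = 0.0729
ΔG = RT ln(Q/Keq) = (8.314 J mol⁻¹ K⁻¹)(325 K) × ln(0.0729/0.00716)
   = (2.702 kJ/mol)(2.321) = 6.27 kJ/mol
ΔG > 0, so the forward reaction is non-spontaneous (proceeds in reverse).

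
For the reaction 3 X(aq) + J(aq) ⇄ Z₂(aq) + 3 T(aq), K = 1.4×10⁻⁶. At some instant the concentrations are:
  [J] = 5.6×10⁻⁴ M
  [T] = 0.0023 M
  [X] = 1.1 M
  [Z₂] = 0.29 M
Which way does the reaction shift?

toward reactants

Q = [Z₂]·[T]³ / ([X]³·[J]) = (0.29)·(0.0023)³ / ((1.1)³·(5.6×10⁻⁴)) = 4.7×10⁻⁶
Q = 4.7×10⁻⁶ > K = 1.4×10⁻⁶, so the reverse reaction proceeds.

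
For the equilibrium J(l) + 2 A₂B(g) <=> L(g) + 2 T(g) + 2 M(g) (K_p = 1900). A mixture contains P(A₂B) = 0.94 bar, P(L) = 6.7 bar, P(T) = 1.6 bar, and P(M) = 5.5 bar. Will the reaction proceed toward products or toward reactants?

toward products

(J is a pure liquid — omitted from Q_p.)
Q_p = P(L)·P(T)²·P(M)² / P(A₂B)² = (6.7)·(1.6)²·(5.5)² / (0.94)² = 590
Q_p = 590 < K_p = 1900, so the forward reaction proceeds.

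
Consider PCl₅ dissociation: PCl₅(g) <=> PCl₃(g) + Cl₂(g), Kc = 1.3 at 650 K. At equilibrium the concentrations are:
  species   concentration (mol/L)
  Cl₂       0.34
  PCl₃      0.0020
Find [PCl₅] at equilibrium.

[PCl₅] = 5.2e-4 mol/L

At equilibrium, Kc = [PCl₃]·[Cl₂] / [PCl₅] = 1.3.
(0.0020)·(0.34) / ([PCl₅]) = 1.3
[PCl₅] = 5.23e-4 = 5.2e-4 mol/L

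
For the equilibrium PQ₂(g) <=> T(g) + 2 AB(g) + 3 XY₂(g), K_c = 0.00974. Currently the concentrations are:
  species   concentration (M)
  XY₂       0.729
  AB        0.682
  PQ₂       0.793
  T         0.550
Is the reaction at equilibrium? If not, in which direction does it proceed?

Q_c = [T]·[AB]²·[XY₂]³ / [PQ₂] = (0.550)·(0.682)²·(0.729)³ / (0.793) = 0.125
Q_c = 0.125 > K_c = 0.00974, so the reverse reaction proceeds.

reverse (toward reactants)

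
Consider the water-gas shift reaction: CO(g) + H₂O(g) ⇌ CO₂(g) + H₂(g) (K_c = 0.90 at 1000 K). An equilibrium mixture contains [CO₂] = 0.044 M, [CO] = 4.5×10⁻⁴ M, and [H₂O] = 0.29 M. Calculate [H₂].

At equilibrium, K_c = [CO₂]·[H₂] / ([CO]·[H₂O]) = 0.90.
(0.044)·([H₂]) / ((4.5×10⁻⁴)·(0.29)) = 0.90
[H₂] = 0.00267 = 0.0027 M

[H₂] = 0.0027 M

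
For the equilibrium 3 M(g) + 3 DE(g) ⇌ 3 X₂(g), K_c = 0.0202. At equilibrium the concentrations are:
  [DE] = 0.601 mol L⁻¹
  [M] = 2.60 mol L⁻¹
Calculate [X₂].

At equilibrium, K_c = [X₂]³ / ([M]³·[DE]³) = 0.0202.
([X₂])³ / ((2.60)³·(0.601)³) = 0.0202
[X₂]³ = 0.0771 ⇒ [X₂] = 0.426 mol L⁻¹

[X₂] = 0.426 mol L⁻¹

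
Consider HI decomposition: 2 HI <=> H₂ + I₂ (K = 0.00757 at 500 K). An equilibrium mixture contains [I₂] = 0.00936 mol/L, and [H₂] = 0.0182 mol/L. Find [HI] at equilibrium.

At equilibrium, K = [H₂]·[I₂] / [HI]² = 0.00757.
(0.0182)·(0.00936) / ([HI])² = 0.00757
[HI]² = 0.0225 ⇒ [HI] = 0.150 mol/L

[HI] = 0.150 mol/L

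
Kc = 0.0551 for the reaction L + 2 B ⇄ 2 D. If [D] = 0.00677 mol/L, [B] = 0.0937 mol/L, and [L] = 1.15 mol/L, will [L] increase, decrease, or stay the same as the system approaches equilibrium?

Qc = [D]² / ([L]·[B]²) = (0.00677)² / ((1.15)·(0.0937)²) = 0.00454
Qc = 0.00454 < Kc = 0.0551: net forward reaction.
L is a reactant, so it decreases.

decrease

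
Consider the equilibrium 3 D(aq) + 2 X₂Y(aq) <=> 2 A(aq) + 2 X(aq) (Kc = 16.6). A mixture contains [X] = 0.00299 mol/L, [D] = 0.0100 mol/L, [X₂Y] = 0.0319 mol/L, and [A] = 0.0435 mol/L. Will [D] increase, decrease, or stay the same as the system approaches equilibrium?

stay the same

Qc = [A]²·[X]² / ([D]³·[X₂Y]²) = (0.0435)²·(0.00299)² / ((0.0100)³·(0.0319)²) = 16.6
Qc = 16.6 = Kc; the system is at equilibrium.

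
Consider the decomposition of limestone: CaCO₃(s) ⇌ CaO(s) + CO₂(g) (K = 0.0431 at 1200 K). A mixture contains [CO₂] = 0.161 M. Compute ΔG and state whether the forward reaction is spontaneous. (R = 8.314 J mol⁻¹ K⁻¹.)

ΔG = 13.1 kJ/mol; the forward reaction is non-spontaneous

(CaCO₃, CaO are pure solids — omitted from Q.)
Q = [CO₂] = 0.161
ΔG = RT ln(Q/K) = (8.314 J mol⁻¹ K⁻¹)(1200 K) × ln(0.161/0.0431)
   = (9.977 kJ/mol)(1.318) = 13.1 kJ/mol
ΔG > 0, so the forward reaction is non-spontaneous (proceeds in reverse).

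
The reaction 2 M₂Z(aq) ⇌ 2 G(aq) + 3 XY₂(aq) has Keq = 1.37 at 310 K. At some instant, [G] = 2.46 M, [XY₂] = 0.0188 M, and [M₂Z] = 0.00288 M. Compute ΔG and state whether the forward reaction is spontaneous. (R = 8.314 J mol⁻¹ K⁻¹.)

Q = [G]²·[XY₂]³ / [M₂Z]² = (2.46)²·(0.0188)³ / (0.00288)² = 4.85
ΔG = RT ln(Q/Keq) = (8.314 J mol⁻¹ K⁻¹)(310 K) × ln(4.85/1.37)
   = (2.577 kJ/mol)(1.264) = 3.26 kJ/mol
ΔG > 0, so the forward reaction is non-spontaneous (proceeds in reverse).

ΔG = 3.26 kJ/mol; the forward reaction is non-spontaneous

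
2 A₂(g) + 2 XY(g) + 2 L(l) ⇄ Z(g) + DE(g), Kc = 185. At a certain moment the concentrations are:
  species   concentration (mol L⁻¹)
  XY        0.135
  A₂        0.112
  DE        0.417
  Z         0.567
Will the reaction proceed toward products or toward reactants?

toward reactants

(L is a pure liquid — omitted from Qc.)
Qc = [Z]·[DE] / ([A₂]²·[XY]²) = (0.567)·(0.417) / ((0.112)²·(0.135)²) = 1030
Qc = 1030 > Kc = 185, so the reverse reaction proceeds.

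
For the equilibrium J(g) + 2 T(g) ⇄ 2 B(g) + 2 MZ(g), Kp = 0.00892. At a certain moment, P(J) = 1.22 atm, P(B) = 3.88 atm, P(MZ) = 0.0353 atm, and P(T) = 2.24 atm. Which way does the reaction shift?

Qp = P(B)²·P(MZ)² / (P(J)·P(T)²) = (3.88)²·(0.0353)² / ((1.22)·(2.24)²) = 0.00306
Qp = 0.00306 < Kp = 0.00892, so the forward reaction proceeds.

to the right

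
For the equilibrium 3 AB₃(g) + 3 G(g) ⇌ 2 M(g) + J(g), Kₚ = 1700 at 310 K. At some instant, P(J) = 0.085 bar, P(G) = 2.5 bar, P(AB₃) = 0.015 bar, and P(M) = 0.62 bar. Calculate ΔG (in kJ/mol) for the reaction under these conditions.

Qₚ = P(M)²·P(J) / (P(AB₃)³·P(G)³) = (0.62)²·(0.085) / ((0.015)³·(2.5)³) = 620
ΔG = RT ln(Qₚ/Kₚ) = (8.314 J mol⁻¹ K⁻¹)(310 K) × ln(620/1700)
   = (2.577 kJ/mol)(-1.009) = -2.60 kJ/mol
ΔG < 0, so the forward reaction is spontaneous (proceeds forward).

ΔG = -2.60 kJ/mol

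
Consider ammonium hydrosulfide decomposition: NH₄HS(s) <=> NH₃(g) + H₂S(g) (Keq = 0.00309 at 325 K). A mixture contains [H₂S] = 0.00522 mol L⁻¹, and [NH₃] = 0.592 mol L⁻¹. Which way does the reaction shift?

(NH₄HS is a pure solid — omitted from Q.)
Q = [NH₃]·[H₂S] = (0.592)·(0.00522) = 0.00309
Q = 0.00309 = Keq, so the system is already at equilibrium.

neither direction; the system is at equilibrium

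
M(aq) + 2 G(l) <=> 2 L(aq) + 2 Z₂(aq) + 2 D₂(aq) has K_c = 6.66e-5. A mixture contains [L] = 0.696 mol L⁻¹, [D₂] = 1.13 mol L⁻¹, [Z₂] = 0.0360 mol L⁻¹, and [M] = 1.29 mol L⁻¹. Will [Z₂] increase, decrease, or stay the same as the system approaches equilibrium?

decrease

(G is a pure liquid — omitted from Q_c.)
Q_c = [L]²·[Z₂]²·[D₂]² / [M] = (0.696)²·(0.0360)²·(1.13)² / (1.29) = 6.21e-4
Q_c = 6.21e-4 > K_c = 6.66e-5: net reverse reaction.
Z₂ is a product, so it decreases.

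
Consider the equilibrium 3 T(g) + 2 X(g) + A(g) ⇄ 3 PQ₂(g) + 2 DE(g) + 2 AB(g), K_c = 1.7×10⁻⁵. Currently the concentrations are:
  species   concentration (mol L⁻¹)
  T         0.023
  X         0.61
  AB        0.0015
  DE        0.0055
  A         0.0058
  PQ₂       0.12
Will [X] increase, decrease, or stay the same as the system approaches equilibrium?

decrease

Q_c = [PQ₂]³·[DE]²·[AB]² / ([T]³·[X]²·[A]) = (0.12)³·(0.0055)²·(0.0015)² / ((0.023)³·(0.61)²·(0.0058)) = 4.5×10⁻⁶
Q_c = 4.5×10⁻⁶ < K_c = 1.7×10⁻⁵: net forward reaction.
X is a reactant, so it decreases.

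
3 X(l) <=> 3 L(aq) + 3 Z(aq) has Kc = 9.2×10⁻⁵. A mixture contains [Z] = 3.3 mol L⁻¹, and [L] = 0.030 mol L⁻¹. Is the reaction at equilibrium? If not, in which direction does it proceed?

(X is a pure liquid — omitted from Qc.)
Qc = [L]³·[Z]³ = (0.030)³·(3.3)³ = 9.7×10⁻⁴
Qc = 9.7×10⁻⁴ > Kc = 9.2×10⁻⁵, so the reverse reaction proceeds.

reverse (toward reactants)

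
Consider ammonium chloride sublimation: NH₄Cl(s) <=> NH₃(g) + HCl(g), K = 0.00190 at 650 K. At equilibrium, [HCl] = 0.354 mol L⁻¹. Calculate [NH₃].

(NH₄Cl is a pure solid — omitted from K.)
At equilibrium, K = [NH₃]·[HCl] = 0.00190.
([NH₃])·(0.354) = 0.00190
[NH₃] = 0.00537 mol L⁻¹

[NH₃] = 0.00537 mol L⁻¹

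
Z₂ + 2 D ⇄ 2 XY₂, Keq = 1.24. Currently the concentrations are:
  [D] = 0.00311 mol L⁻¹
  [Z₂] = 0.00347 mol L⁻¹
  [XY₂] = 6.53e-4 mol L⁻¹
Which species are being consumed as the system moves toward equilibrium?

XY₂ (products)

Q = [XY₂]² / ([Z₂]·[D]²) = (6.53e-4)² / ((0.00347)·(0.00311)²) = 12.7
Q = 12.7 > Keq = 1.24: net reverse reaction.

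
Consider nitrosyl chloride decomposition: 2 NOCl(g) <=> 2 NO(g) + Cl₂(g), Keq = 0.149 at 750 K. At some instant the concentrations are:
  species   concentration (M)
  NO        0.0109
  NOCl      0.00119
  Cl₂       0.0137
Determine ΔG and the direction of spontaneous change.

ΔG = 12.7 kJ/mol; the forward reaction is non-spontaneous

Q = [NO]²·[Cl₂] / [NOCl]² = (0.0109)²·(0.0137) / (0.00119)² = 1.15
ΔG = RT ln(Q/Keq) = (8.314 J mol⁻¹ K⁻¹)(750 K) × ln(1.15/0.149)
   = (6.236 kJ/mol)(2.044) = 12.7 kJ/mol
ΔG > 0, so the forward reaction is non-spontaneous (proceeds in reverse).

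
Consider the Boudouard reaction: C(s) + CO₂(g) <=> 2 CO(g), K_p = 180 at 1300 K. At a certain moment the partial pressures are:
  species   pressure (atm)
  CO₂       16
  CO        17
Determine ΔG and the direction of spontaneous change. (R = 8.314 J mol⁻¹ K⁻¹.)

ΔG = -24.8 kJ/mol; the forward reaction is spontaneous

(C is a pure solid — omitted from Q_p.)
Q_p = P(CO)² / P(CO₂) = (17)² / (16) = 18.1
ΔG = RT ln(Q_p/K_p) = (8.314 J mol⁻¹ K⁻¹)(1300 K) × ln(18.1/180)
   = (10.81 kJ/mol)(-2.297) = -24.8 kJ/mol
ΔG < 0, so the forward reaction is spontaneous (proceeds forward).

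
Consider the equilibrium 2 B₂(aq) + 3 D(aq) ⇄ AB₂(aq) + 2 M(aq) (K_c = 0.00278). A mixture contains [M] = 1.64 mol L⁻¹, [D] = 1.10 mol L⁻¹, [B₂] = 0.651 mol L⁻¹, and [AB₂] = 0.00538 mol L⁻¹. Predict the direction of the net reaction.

Q_c = [AB₂]·[M]² / ([B₂]²·[D]³) = (0.00538)·(1.64)² / ((0.651)²·(1.10)³) = 0.0257
Q_c = 0.0257 > K_c = 0.00278, so the reverse reaction proceeds.

reverse (toward reactants)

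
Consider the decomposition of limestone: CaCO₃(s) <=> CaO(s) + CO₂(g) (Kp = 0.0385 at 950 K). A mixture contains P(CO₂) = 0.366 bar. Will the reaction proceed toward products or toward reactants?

in the reverse direction

(CaCO₃, CaO are pure solids — omitted from Qp.)
Qp = P(CO₂) = 0.366
Qp = 0.366 > Kp = 0.0385, so the reverse reaction proceeds.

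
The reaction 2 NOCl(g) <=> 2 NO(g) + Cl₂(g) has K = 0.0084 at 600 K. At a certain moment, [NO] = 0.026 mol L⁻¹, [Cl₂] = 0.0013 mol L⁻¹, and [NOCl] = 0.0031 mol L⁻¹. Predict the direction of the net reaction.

to the left

Q = [NO]²·[Cl₂] / [NOCl]² = (0.026)²·(0.0013) / (0.0031)² = 0.091
Q = 0.091 > K = 0.0084, so the reverse reaction proceeds.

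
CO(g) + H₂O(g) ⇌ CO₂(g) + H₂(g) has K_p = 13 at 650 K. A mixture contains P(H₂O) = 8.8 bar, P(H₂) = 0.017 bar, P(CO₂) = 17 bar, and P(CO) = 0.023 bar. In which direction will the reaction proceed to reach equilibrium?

in the forward direction

Q_p = P(CO₂)·P(H₂) / (P(CO)·P(H₂O)) = (17)·(0.017) / ((0.023)·(8.8)) = 1.4
Q_p = 1.4 < K_p = 13, so the forward reaction proceeds.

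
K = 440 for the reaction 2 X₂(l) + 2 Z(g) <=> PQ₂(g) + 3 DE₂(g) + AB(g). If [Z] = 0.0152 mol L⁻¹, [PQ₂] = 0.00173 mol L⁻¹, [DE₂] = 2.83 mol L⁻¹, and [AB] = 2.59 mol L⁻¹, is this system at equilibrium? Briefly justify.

(X₂ is a pure liquid — omitted from Q.)
Q = [PQ₂]·[DE₂]³·[AB] / [Z]² = (0.00173)·(2.83)³·(2.59) / (0.0152)² = 440
Q = 440 = K; the system is at equilibrium.

yes, at equilibrium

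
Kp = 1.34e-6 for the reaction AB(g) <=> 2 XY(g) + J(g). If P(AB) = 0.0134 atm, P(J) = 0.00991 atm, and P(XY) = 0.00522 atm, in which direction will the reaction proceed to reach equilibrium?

to the left

Qp = P(XY)²·P(J) / P(AB) = (0.00522)²·(0.00991) / (0.0134) = 2.02e-5
Qp = 2.02e-5 > Kp = 1.34e-6, so the reverse reaction proceeds.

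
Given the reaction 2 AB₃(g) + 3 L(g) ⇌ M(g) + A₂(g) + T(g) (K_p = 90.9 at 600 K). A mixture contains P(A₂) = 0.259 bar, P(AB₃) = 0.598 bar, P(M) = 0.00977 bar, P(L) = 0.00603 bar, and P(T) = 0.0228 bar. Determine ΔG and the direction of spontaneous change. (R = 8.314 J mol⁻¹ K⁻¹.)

Q_p = P(M)·P(A₂)·P(T) / (P(AB₃)²·P(L)³) = (0.00977)·(0.259)·(0.0228) / ((0.598)²·(0.00603)³) = 736
ΔG = RT ln(Q_p/K_p) = (8.314 J mol⁻¹ K⁻¹)(600 K) × ln(736/90.9)
   = (4.988 kJ/mol)(2.091) = 10.4 kJ/mol
ΔG > 0, so the forward reaction is non-spontaneous (proceeds in reverse).

ΔG = 10.4 kJ/mol; the forward reaction is non-spontaneous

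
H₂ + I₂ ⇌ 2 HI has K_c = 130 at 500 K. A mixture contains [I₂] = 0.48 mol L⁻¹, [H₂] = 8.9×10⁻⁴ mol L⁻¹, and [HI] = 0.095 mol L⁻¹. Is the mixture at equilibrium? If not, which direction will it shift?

no; Q < K, reaction proceeds forward

Q_c = [HI]² / ([H₂]·[I₂]) = (0.095)² / ((8.9×10⁻⁴)·(0.48)) = 21
Q_c = 21 < K_c = 130: net forward reaction.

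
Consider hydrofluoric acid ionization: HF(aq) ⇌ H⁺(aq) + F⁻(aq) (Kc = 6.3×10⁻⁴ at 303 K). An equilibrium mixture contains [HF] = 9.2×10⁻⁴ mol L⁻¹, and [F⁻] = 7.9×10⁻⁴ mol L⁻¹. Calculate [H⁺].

[H⁺] = 7.3×10⁻⁴ mol L⁻¹

At equilibrium, Kc = [H⁺]·[F⁻] / [HF] = 6.3×10⁻⁴.
([H⁺])·(7.9×10⁻⁴) / (9.2×10⁻⁴) = 6.3×10⁻⁴
[H⁺] = 7.34×10⁻⁴ = 7.3×10⁻⁴ mol L⁻¹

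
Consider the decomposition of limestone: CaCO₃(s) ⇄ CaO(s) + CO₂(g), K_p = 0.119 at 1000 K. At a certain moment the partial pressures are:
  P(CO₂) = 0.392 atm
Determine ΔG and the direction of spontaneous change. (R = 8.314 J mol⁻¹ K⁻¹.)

ΔG = 9.91 kJ/mol; the forward reaction is non-spontaneous

(CaCO₃, CaO are pure solids — omitted from Q_p.)
Q_p = P(CO₂) = 0.392
ΔG = RT ln(Q_p/K_p) = (8.314 J mol⁻¹ K⁻¹)(1000 K) × ln(0.392/0.119)
   = (8.314 kJ/mol)(1.192) = 9.91 kJ/mol
ΔG > 0, so the forward reaction is non-spontaneous (proceeds in reverse).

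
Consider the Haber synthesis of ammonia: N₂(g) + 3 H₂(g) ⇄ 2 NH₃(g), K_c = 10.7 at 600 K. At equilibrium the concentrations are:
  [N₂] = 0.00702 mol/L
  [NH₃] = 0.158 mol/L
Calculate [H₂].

At equilibrium, K_c = [NH₃]² / ([N₂]·[H₂]³) = 10.7.
(0.158)² / ((0.00702)·([H₂])³) = 10.7
[H₂]³ = 0.332 ⇒ [H₂] = 0.693 mol/L

[H₂] = 0.693 mol/L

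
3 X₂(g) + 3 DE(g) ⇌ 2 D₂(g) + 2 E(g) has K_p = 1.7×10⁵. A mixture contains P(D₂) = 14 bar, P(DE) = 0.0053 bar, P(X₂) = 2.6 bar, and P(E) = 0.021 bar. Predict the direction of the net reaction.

toward products

Q_p = P(D₂)²·P(E)² / (P(X₂)³·P(DE)³) = (14)²·(0.021)² / ((2.6)³·(0.0053)³) = 33000
Q_p = 33000 < K_p = 1.7×10⁵, so the forward reaction proceeds.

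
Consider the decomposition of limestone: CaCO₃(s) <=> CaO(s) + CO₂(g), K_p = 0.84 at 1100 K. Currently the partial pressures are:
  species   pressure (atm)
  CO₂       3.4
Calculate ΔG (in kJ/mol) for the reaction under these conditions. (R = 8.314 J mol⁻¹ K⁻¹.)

ΔG = 12.8 kJ/mol

(CaCO₃, CaO are pure solids — omitted from Q_p.)
Q_p = P(CO₂) = 3.40
ΔG = RT ln(Q_p/K_p) = (8.314 J mol⁻¹ K⁻¹)(1100 K) × ln(3.40/0.84)
   = (9.145 kJ/mol)(1.398) = 12.8 kJ/mol
ΔG > 0, so the forward reaction is non-spontaneous (proceeds in reverse).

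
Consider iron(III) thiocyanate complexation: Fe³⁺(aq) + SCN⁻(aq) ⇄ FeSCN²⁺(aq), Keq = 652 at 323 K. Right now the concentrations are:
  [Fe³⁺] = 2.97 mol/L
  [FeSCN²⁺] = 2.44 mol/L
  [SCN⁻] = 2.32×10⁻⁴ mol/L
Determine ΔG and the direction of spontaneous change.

Q = [FeSCN²⁺] / ([Fe³⁺]·[SCN⁻]) = (2.44) / ((2.97)·(2.32×10⁻⁴)) = 3540
ΔG = RT ln(Q/Keq) = (8.314 J mol⁻¹ K⁻¹)(323 K) × ln(3540/652)
   = (2.685 kJ/mol)(1.692) = 4.54 kJ/mol
ΔG > 0, so the forward reaction is non-spontaneous (proceeds in reverse).

ΔG = 4.54 kJ/mol; the forward reaction is non-spontaneous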